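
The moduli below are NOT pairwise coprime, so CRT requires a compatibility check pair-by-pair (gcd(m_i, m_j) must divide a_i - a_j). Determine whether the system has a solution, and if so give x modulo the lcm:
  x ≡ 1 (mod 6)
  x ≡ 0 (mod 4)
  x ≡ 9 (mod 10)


Moduli 6, 4, 10 are not pairwise coprime, so CRT works modulo lcm(m_i) when all pairwise compatibility conditions hold.
Pairwise compatibility: gcd(m_i, m_j) must divide a_i - a_j for every pair.
Merge one congruence at a time:
  Start: x ≡ 1 (mod 6).
  Combine with x ≡ 0 (mod 4): gcd(6, 4) = 2, and 0 - 1 = -1 is NOT divisible by 2.
    ⇒ system is inconsistent (no integer solution).

No solution (the system is inconsistent).


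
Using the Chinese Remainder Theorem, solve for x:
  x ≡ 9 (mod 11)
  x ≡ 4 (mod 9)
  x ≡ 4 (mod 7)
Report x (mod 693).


Moduli 11, 9, 7 are pairwise coprime; by CRT there is a unique solution modulo M = 11 · 9 · 7 = 693.
Solve pairwise, accumulating the modulus:
  Start with x ≡ 9 (mod 11).
  Combine with x ≡ 4 (mod 9): since gcd(11, 9) = 1, we get a unique residue mod 99.
    Write x = 9 + 11·t and substitute into x ≡ 4 (mod 9): 11·t ≡ 4 − 9 = -5 (mod 9).
    Reduce coefficients mod 9: 2·t ≡ 4 (mod 9).
    The inverse of 2 mod 9 is 5 (since 2·5 = 10 = 1·9 + 1), so t ≡ 5·4 = 20 ≡ 2 (mod 9).
    Then x = 9 + 11·2 = 31, valid modulo lcm(11, 9) = 99: x ≡ 31 (mod 99).
  Combine with x ≡ 4 (mod 7): since gcd(99, 7) = 1, we get a unique residue mod 693.
    Write x = 31 + 99·t and substitute into x ≡ 4 (mod 7): 99·t ≡ 4 − 31 = -27 (mod 7).
    Reduce coefficients mod 7: 1·t ≡ 1 (mod 7).
    So t ≡ 1 (mod 7).
    Then x = 31 + 99·1 = 130, valid modulo lcm(99, 7) = 693: x ≡ 130 (mod 693).
Verify: 130 mod 11 = 9 ✓, 130 mod 9 = 4 ✓, 130 mod 7 = 4 ✓.

x ≡ 130 (mod 693).


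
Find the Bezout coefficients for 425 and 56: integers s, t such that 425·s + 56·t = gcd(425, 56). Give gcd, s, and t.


Euclidean algorithm on (425, 56) — divide until remainder is 0:
  425 = 7 · 56 + 33
  56 = 1 · 33 + 23
  33 = 1 · 23 + 10
  23 = 2 · 10 + 3
  10 = 3 · 3 + 1
  3 = 3 · 1 + 0
gcd(425, 56) = 1.
Track Bezout coefficients alongside the remainders: start with r₀ = 425 = a·1 + b·0 (s = 1, t = 0) and r₁ = 56 = a·0 + b·1 (s = 0, t = 1); each new remainder r_{k+1} = r_{k-1} − q_k·r_k inherits s_{k+1} = s_{k-1} − q_k·s_k, t_{k+1} = t_{k-1} − q_k·t_k, so r_k = a·s_k + b·t_k at every step:
  q = 7: r = 33, s = 1 − 7·0 = 1, t = 0 − 7·1 = -7  (check: 425·1 + 56·(-7) = 33)
  q = 1: r = 23, s = 0 − 1·1 = -1, t = 1 − 1·(-7) = 8  (check: 425·(-1) + 56·8 = 23)
  q = 1: r = 10, s = 1 − 1·(-1) = 2, t = -7 − 1·8 = -15  (check: 425·2 + 56·(-15) = 10)
  q = 2: r = 3, s = -1 − 2·2 = -5, t = 8 − 2·(-15) = 38  (check: 425·(-5) + 56·38 = 3)
  q = 3: r = 1, s = 2 − 3·(-5) = 17, t = -15 − 3·38 = -129  (check: 425·17 + 56·(-129) = 1)
The row with r = 1 (the gcd) gives the Bezout coefficients s = 17, t = -129.
Result: 425 · (17) + 56 · (-129) = 1.

gcd(425, 56) = 1; s = 17, t = -129 (check: 425·17 + 56·(-129) = 1).


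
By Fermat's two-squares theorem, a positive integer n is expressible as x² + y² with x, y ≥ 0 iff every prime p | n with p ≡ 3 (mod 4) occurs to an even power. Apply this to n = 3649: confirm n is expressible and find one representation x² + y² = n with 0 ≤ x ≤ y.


Step 1: Factor n = 3649 = 41 · 89.
Step 2: Check the mod-4 condition on each prime factor: 41 ≡ 1 (mod 4), exponent 1; 89 ≡ 1 (mod 4), exponent 1.
All primes ≡ 3 (mod 4) appear to even exponent (or don't appear), so by the two-squares theorem n IS expressible as a sum of two squares.
Step 3: Build a representation. Here n = 41 · 89 is a product of primes ≡ 1 (mod 4). Each prime p ≡ 1 (mod 4) is itself a sum of two squares; find a² by testing p − a² for a perfect square:
  41: 41 − 1² = 40, 41 − 2² = 37, 41 − 3² = 32, 41 − 4² = 25 = 5² ⇒ 41 = 4² + 5².
  89: 89 − 1² = 88, 89 − 2² = 85, 89 − 3² = 80, 89 − 4² = 73, 89 − 5² = 64 = 8² ⇒ 89 = 5² + 8².
  Combine using the Brahmagupta–Fibonacci identity (a² + b²)(c² + d²) = (ac − bd)² + (ad + bc)² = (ac + bd)² + (ad − bc)²:
  41 · 89 = 3649: from (4² + 5²)(5² + 8²), take (4·5 − 5·8, 4·8 + 5·5) = (20 − 40, 32 + 25) = (-20, 57); dropping signs (only squares matter) gives (20, 57); check 20² + 57² = 400 + 3249 = 3649 ✓.
Step 4: Order so x ≤ y and verify: 20² + 57² = 400 + 3249 = 3649 = n. ✓

n = 3649 = 20² + 57² (one valid representation with x ≤ y).


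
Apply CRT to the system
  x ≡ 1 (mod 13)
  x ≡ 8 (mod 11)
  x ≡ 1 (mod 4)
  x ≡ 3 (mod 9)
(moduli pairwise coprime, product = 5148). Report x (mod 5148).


Product of moduli M = 13 · 11 · 4 · 9 = 5148.
Merge one congruence at a time:
  Start: x ≡ 1 (mod 13).
  Combine with x ≡ 8 (mod 11); new modulus lcm = 143.
    Write x = 1 + 13·t and substitute into x ≡ 8 (mod 11): 13·t ≡ 8 − 1 = 7 (mod 11).
    Reduce coefficients mod 11: 2·t ≡ 7 (mod 11).
    The inverse of 2 mod 11 is 6 (since 2·6 = 12 = 1·11 + 1), so t ≡ 6·7 = 42 ≡ 9 (mod 11).
    Then x = 1 + 13·9 = 118, valid modulo lcm(13, 11) = 143: x ≡ 118 (mod 143).
  Combine with x ≡ 1 (mod 4); new modulus lcm = 572.
    Write x = 118 + 143·t and substitute into x ≡ 1 (mod 4): 143·t ≡ 1 − 118 = -117 (mod 4).
    Reduce coefficients mod 4: 3·t ≡ 3 (mod 4).
    The inverse of 3 mod 4 is 3 (since 3·3 = 9 = 2·4 + 1), so t ≡ 3·3 = 9 ≡ 1 (mod 4).
    Then x = 118 + 143·1 = 261, valid modulo lcm(143, 4) = 572: x ≡ 261 (mod 572).
  Combine with x ≡ 3 (mod 9); new modulus lcm = 5148.
    Write x = 261 + 572·t and substitute into x ≡ 3 (mod 9): 572·t ≡ 3 − 261 = -258 (mod 9).
    Reduce coefficients mod 9: 5·t ≡ 3 (mod 9).
    The inverse of 5 mod 9 is 2 (since 5·2 = 10 = 1·9 + 1), so t ≡ 2·3 = 6 ≡ 6 (mod 9).
    Then x = 261 + 572·6 = 3693, valid modulo lcm(572, 9) = 5148: x ≡ 3693 (mod 5148).
Verify against each original: 3693 mod 13 = 1, 3693 mod 11 = 8, 3693 mod 4 = 1, 3693 mod 9 = 3.

x ≡ 3693 (mod 5148).


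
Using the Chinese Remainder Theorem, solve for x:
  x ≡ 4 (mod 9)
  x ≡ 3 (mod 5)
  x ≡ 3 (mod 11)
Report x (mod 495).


Moduli 9, 5, 11 are pairwise coprime; by CRT there is a unique solution modulo M = 9 · 5 · 11 = 495.
Solve pairwise, accumulating the modulus:
  Start with x ≡ 4 (mod 9).
  Combine with x ≡ 3 (mod 5): since gcd(9, 5) = 1, we get a unique residue mod 45.
    Write x = 4 + 9·t and substitute into x ≡ 3 (mod 5): 9·t ≡ 3 − 4 = -1 (mod 5).
    Reduce coefficients mod 5: 4·t ≡ 4 (mod 5).
    The inverse of 4 mod 5 is 4 (since 4·4 = 16 = 3·5 + 1), so t ≡ 4·4 = 16 ≡ 1 (mod 5).
    Then x = 4 + 9·1 = 13, valid modulo lcm(9, 5) = 45: x ≡ 13 (mod 45).
  Combine with x ≡ 3 (mod 11): since gcd(45, 11) = 1, we get a unique residue mod 495.
    Write x = 13 + 45·t and substitute into x ≡ 3 (mod 11): 45·t ≡ 3 − 13 = -10 (mod 11).
    Reduce coefficients mod 11: 1·t ≡ 1 (mod 11).
    So t ≡ 1 (mod 11).
    Then x = 13 + 45·1 = 58, valid modulo lcm(45, 11) = 495: x ≡ 58 (mod 495).
Verify: 58 mod 9 = 4 ✓, 58 mod 5 = 3 ✓, 58 mod 11 = 3 ✓.

x ≡ 58 (mod 495).


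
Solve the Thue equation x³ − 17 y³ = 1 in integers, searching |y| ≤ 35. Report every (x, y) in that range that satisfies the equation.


The equation is x³ - 17y³ = 1. For fixed y, x³ = 17·y³ + 1, so a solution requires the RHS to be a perfect cube.
Strategy: iterate y from -35 to 35, compute RHS = 17·y³ + 1, and check whether it is a (positive or negative) perfect cube.
Check small values of y:
  y = 0: RHS = 1 = (1)³ ⇒ x = 1 works.
  y = 1: RHS = 18 is not a perfect cube.
  y = -1: RHS = -16 is not a perfect cube.
  y = 2: RHS = 137 is not a perfect cube.
  y = -2: RHS = -135 is not a perfect cube.
  y = 3: RHS = 460 is not a perfect cube.
  y = -3: RHS = -458 is not a perfect cube.
Continuing, at y = 7: RHS = 5832 = (18)³ ⇒ x = 18 works.
Searching the remaining y in |y| ≤ 35 finds no further solutions.
Collected solutions: (1, 0), (18, 7).

Solutions (with |y| ≤ 35): (1, 0), (18, 7).


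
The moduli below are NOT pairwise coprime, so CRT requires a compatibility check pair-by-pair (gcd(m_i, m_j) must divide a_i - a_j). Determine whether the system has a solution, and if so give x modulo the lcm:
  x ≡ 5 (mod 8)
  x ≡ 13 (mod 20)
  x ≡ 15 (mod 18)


Moduli 8, 20, 18 are not pairwise coprime, so CRT works modulo lcm(m_i) when all pairwise compatibility conditions hold.
Pairwise compatibility: gcd(m_i, m_j) must divide a_i - a_j for every pair.
Merge one congruence at a time:
  Start: x ≡ 5 (mod 8).
  Combine with x ≡ 13 (mod 20): gcd(8, 20) = 4; 13 - 5 = 8, which IS divisible by 4, so compatible.
    Write x = 5 + 8·t and substitute into x ≡ 13 (mod 20): 8·t ≡ 13 − 5 = 8 (mod 20).
    Divide the congruence (and modulus) by g = 4: 2·t ≡ 2 (mod 5).
    The inverse of 2 mod 5 is 3 (since 2·3 = 6 = 1·5 + 1), so t ≡ 3·2 = 6 ≡ 1 (mod 5).
    Then x = 5 + 8·1 = 13, valid modulo lcm(8, 20) = 40: x ≡ 13 (mod 40).
  Combine with x ≡ 15 (mod 18): gcd(40, 18) = 2; 15 - 13 = 2, which IS divisible by 2, so compatible.
    Write x = 13 + 40·t and substitute into x ≡ 15 (mod 18): 40·t ≡ 15 − 13 = 2 (mod 18).
    Divide the congruence (and modulus) by g = 2: 20·t ≡ 1 (mod 9).
    Reduce coefficients mod 9: 2·t ≡ 1 (mod 9).
    The inverse of 2 mod 9 is 5 (since 2·5 = 10 = 1·9 + 1), so t ≡ 5·1 = 5 ≡ 5 (mod 9).
    Then x = 13 + 40·5 = 213, valid modulo lcm(40, 18) = 360: x ≡ 213 (mod 360).
Verify: 213 mod 8 = 5, 213 mod 20 = 13, 213 mod 18 = 15.

x ≡ 213 (mod 360).


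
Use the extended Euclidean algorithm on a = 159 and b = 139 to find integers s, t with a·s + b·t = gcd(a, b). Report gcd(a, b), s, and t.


Euclidean algorithm on (159, 139) — divide until remainder is 0:
  159 = 1 · 139 + 20
  139 = 6 · 20 + 19
  20 = 1 · 19 + 1
  19 = 19 · 1 + 0
gcd(159, 139) = 1.
Track Bezout coefficients alongside the remainders: start with r₀ = 159 = a·1 + b·0 (s = 1, t = 0) and r₁ = 139 = a·0 + b·1 (s = 0, t = 1); each new remainder r_{k+1} = r_{k-1} − q_k·r_k inherits s_{k+1} = s_{k-1} − q_k·s_k, t_{k+1} = t_{k-1} − q_k·t_k, so r_k = a·s_k + b·t_k at every step:
  q = 1: r = 20, s = 1 − 1·0 = 1, t = 0 − 1·1 = -1  (check: 159·1 + 139·(-1) = 20)
  q = 6: r = 19, s = 0 − 6·1 = -6, t = 1 − 6·(-1) = 7  (check: 159·(-6) + 139·7 = 19)
  q = 1: r = 1, s = 1 − 1·(-6) = 7, t = -1 − 1·7 = -8  (check: 159·7 + 139·(-8) = 1)
The row with r = 1 (the gcd) gives the Bezout coefficients s = 7, t = -8.
Result: 159 · (7) + 139 · (-8) = 1.

gcd(159, 139) = 1; s = 7, t = -8 (check: 159·7 + 139·(-8) = 1).


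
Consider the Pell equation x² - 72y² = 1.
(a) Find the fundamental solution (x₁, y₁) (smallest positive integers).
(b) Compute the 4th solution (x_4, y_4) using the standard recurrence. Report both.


Step 1: Find the fundamental solution (x₁, y₁) of x² - 72y² = 1.
  Expand √72 as a continued fraction. a₀ = ⌊√72⌋ = 8; iterate m_{k+1} = d_k·a_k − m_k, d_{k+1} = (72 − m_{k+1}²)/d_k, a_{k+1} = ⌊(a₀ + m_{k+1})/d_{k+1}⌋ (starting m₀ = 0, d₀ = 1), with convergents p_k = a_k·p_{k-1} + p_{k-2}, q_k = a_k·q_{k-1} + q_{k-2} (p₋₁ = 1, q₋₁ = 0):
  k = 0: a₀ = 8; p₀/q₀ = 8/1; p₀² − 72·q₀² = 64 − 72 = -8.
  k = 1: m = 8, d = 8, a = ⌊(8 + 8)/8⌋ = 2; p/q = (2·8 + 1)/(2·1 + 0) = 17/2; p² − 72·q² = 289 − 288 = 1.
  The first convergent with p² − 72·q² = 1 gives the fundamental solution (x₁, y₁) = (17, 2).
Step 2: Apply the recurrence (x_{n+1}, y_{n+1}) = (x₁x_n + 72y₁y_n, x₁y_n + y₁x_n) repeatedly.
  From (x_1, y_1) = (17, 2): x_2 = 17·17 + 72·2·2 = 577; y_2 = 17·2 + 2·17 = 68.
  From (x_2, y_2) = (577, 68): x_3 = 17·577 + 72·2·68 = 19601; y_3 = 17·68 + 2·577 = 2310.
  From (x_3, y_3) = (19601, 2310): x_4 = 17·19601 + 72·2·2310 = 665857; y_4 = 17·2310 + 2·19601 = 78472.
Step 3: Verify x_4² - 72·y_4² = 443365544449 - 443365544448 = 1 (should be 1). ✓

(x_1, y_1) = (17, 2); (x_4, y_4) = (665857, 78472).


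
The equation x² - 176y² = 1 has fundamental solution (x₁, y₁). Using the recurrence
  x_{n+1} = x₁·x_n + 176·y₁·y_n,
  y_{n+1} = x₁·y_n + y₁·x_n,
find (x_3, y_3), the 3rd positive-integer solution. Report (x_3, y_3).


Step 1: Find the fundamental solution (x₁, y₁) of x² - 176y² = 1.
  Expand √176 as a continued fraction. a₀ = ⌊√176⌋ = 13; iterate m_{k+1} = d_k·a_k − m_k, d_{k+1} = (176 − m_{k+1}²)/d_k, a_{k+1} = ⌊(a₀ + m_{k+1})/d_{k+1}⌋ (starting m₀ = 0, d₀ = 1), with convergents p_k = a_k·p_{k-1} + p_{k-2}, q_k = a_k·q_{k-1} + q_{k-2} (p₋₁ = 1, q₋₁ = 0):
  k = 0: a₀ = 13; p₀/q₀ = 13/1; p₀² − 176·q₀² = 169 − 176 = -7.
  k = 1: m = 13, d = 7, a = ⌊(13 + 13)/7⌋ = 3; p/q = (3·13 + 1)/(3·1 + 0) = 40/3; p² − 176·q² = 1600 − 1584 = 16.
  k = 2: m = 8, d = 16, a = ⌊(13 + 8)/16⌋ = 1; p/q = (1·40 + 13)/(1·3 + 1) = 53/4; p² − 176·q² = 2809 − 2816 = -7.
  k = 3: m = 8, d = 7, a = ⌊(13 + 8)/7⌋ = 3; p/q = (3·53 + 40)/(3·4 + 3) = 199/15; p² − 176·q² = 39601 − 39600 = 1.
  The first convergent with p² − 176·q² = 1 gives the fundamental solution (x₁, y₁) = (199, 15).
Step 2: Apply the recurrence (x_{n+1}, y_{n+1}) = (x₁x_n + 176y₁y_n, x₁y_n + y₁x_n) repeatedly.
  From (x_1, y_1) = (199, 15): x_2 = 199·199 + 176·15·15 = 79201; y_2 = 199·15 + 15·199 = 5970.
  From (x_2, y_2) = (79201, 5970): x_3 = 199·79201 + 176·15·5970 = 31521799; y_3 = 199·5970 + 15·79201 = 2376045.
Step 3: Verify x_3² - 176·y_3² = 993623812196401 - 993623812196400 = 1 (should be 1). ✓

(x_1, y_1) = (199, 15); (x_3, y_3) = (31521799, 2376045).


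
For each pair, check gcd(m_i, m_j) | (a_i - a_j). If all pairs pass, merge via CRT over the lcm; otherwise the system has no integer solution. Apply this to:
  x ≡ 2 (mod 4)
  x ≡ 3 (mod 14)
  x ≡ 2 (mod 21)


Moduli 4, 14, 21 are not pairwise coprime, so CRT works modulo lcm(m_i) when all pairwise compatibility conditions hold.
Pairwise compatibility: gcd(m_i, m_j) must divide a_i - a_j for every pair.
Merge one congruence at a time:
  Start: x ≡ 2 (mod 4).
  Combine with x ≡ 3 (mod 14): gcd(4, 14) = 2, and 3 - 2 = 1 is NOT divisible by 2.
    ⇒ system is inconsistent (no integer solution).

No solution (the system is inconsistent).


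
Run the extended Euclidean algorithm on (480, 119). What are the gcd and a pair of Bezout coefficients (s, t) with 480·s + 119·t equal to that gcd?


Euclidean algorithm on (480, 119) — divide until remainder is 0:
  480 = 4 · 119 + 4
  119 = 29 · 4 + 3
  4 = 1 · 3 + 1
  3 = 3 · 1 + 0
gcd(480, 119) = 1.
Track Bezout coefficients alongside the remainders: start with r₀ = 480 = a·1 + b·0 (s = 1, t = 0) and r₁ = 119 = a·0 + b·1 (s = 0, t = 1); each new remainder r_{k+1} = r_{k-1} − q_k·r_k inherits s_{k+1} = s_{k-1} − q_k·s_k, t_{k+1} = t_{k-1} − q_k·t_k, so r_k = a·s_k + b·t_k at every step:
  q = 4: r = 4, s = 1 − 4·0 = 1, t = 0 − 4·1 = -4  (check: 480·1 + 119·(-4) = 4)
  q = 29: r = 3, s = 0 − 29·1 = -29, t = 1 − 29·(-4) = 117  (check: 480·(-29) + 119·117 = 3)
  q = 1: r = 1, s = 1 − 1·(-29) = 30, t = -4 − 1·117 = -121  (check: 480·30 + 119·(-121) = 1)
The row with r = 1 (the gcd) gives the Bezout coefficients s = 30, t = -121.
Result: 480 · (30) + 119 · (-121) = 1.

gcd(480, 119) = 1; s = 30, t = -121 (check: 480·30 + 119·(-121) = 1).


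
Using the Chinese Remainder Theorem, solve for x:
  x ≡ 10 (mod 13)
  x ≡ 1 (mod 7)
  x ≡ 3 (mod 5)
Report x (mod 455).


Moduli 13, 7, 5 are pairwise coprime; by CRT there is a unique solution modulo M = 13 · 7 · 5 = 455.
Solve pairwise, accumulating the modulus:
  Start with x ≡ 10 (mod 13).
  Combine with x ≡ 1 (mod 7): since gcd(13, 7) = 1, we get a unique residue mod 91.
    Write x = 10 + 13·t and substitute into x ≡ 1 (mod 7): 13·t ≡ 1 − 10 = -9 (mod 7).
    Reduce coefficients mod 7: 6·t ≡ 5 (mod 7).
    The inverse of 6 mod 7 is 6 (since 6·6 = 36 = 5·7 + 1), so t ≡ 6·5 = 30 ≡ 2 (mod 7).
    Then x = 10 + 13·2 = 36, valid modulo lcm(13, 7) = 91: x ≡ 36 (mod 91).
  Combine with x ≡ 3 (mod 5): since gcd(91, 5) = 1, we get a unique residue mod 455.
    Write x = 36 + 91·t and substitute into x ≡ 3 (mod 5): 91·t ≡ 3 − 36 = -33 (mod 5).
    Reduce coefficients mod 5: 1·t ≡ 2 (mod 5).
    So t ≡ 2 (mod 5).
    Then x = 36 + 91·2 = 218, valid modulo lcm(91, 5) = 455: x ≡ 218 (mod 455).
Verify: 218 mod 13 = 10 ✓, 218 mod 7 = 1 ✓, 218 mod 5 = 3 ✓.

x ≡ 218 (mod 455).


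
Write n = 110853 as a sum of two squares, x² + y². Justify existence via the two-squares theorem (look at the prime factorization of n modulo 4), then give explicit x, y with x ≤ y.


Step 1: Factor n = 110853 = 3^2 · 109 · 113.
Step 2: Check the mod-4 condition on each prime factor: 3 ≡ 3 (mod 4), exponent 2 (must be even); 109 ≡ 1 (mod 4), exponent 1; 113 ≡ 1 (mod 4), exponent 1.
All primes ≡ 3 (mod 4) appear to even exponent (or don't appear), so by the two-squares theorem n IS expressible as a sum of two squares.
Step 3: Build a representation. Group n = k² · m with k = 3 and m = 109 · 113 = 12317 (a product of primes ≡ 1 (mod 4)); a representation of m scales to one of n via (k·x)² + (k·y)² = k²(x² + y²). Each prime p ≡ 1 (mod 4) is itself a sum of two squares; find a² by testing p − a² for a perfect square:
  109: 109 − 1² = 108, 109 − 2² = 105, 109 − 3² = 100 = 10² ⇒ 109 = 3² + 10².
  113: 113 − 1² = 112, 113 − 2² = 109, 113 − 3² = 104, 113 − 4² = 97, 113 − 5² = 88, 113 − 6² = 77, 113 − 7² = 64 = 8² ⇒ 113 = 7² + 8².
  Combine using the Brahmagupta–Fibonacci identity (a² + b²)(c² + d²) = (ac − bd)² + (ad + bc)² = (ac + bd)² + (ad − bc)²:
  109 · 113 = 12317: from (3² + 10²)(7² + 8²), take (3·7 − 10·8, 3·8 + 10·7) = (21 − 80, 24 + 70) = (-59, 94); dropping signs (only squares matter) gives (59, 94); check 59² + 94² = 3481 + 8836 = 12317 ✓.
  Scale by k = 3: (3·59, 3·94) = (177, 282).
Step 4: Order so x ≤ y and verify: 177² + 282² = 31329 + 79524 = 110853 = n. ✓

n = 110853 = 177² + 282² (one valid representation with x ≤ y).


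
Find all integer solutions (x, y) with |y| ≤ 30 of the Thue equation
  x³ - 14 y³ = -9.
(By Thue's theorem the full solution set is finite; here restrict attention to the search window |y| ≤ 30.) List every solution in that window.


The equation is x³ - 14y³ = -9. For fixed y, x³ = 14·y³ − 9, so a solution requires the RHS to be a perfect cube.
Strategy: iterate y from -30 to 30, compute RHS = 14·y³ − 9, and check whether it is a (positive or negative) perfect cube.
Check small values of y:
  y = 0: RHS = -9 is not a perfect cube.
  y = 1: RHS = 5 is not a perfect cube.
  y = -1: RHS = -23 is not a perfect cube.
  y = 2: RHS = 103 is not a perfect cube.
  y = -2: RHS = -121 is not a perfect cube.
  y = 3: RHS = 369 is not a perfect cube.
  y = -3: RHS = -387 is not a perfect cube.
Continuing the search up to |y| = 30 finds no solutions either.
No (x, y) in the scanned range satisfies the equation.

No integer solutions with |y| ≤ 30.


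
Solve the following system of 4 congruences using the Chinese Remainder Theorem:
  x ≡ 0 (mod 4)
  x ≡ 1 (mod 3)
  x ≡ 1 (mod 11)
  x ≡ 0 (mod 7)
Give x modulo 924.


Product of moduli M = 4 · 3 · 11 · 7 = 924.
Merge one congruence at a time:
  Start: x ≡ 0 (mod 4).
  Combine with x ≡ 1 (mod 3); new modulus lcm = 12.
    Write x = 0 + 4·t and substitute into x ≡ 1 (mod 3): 4·t ≡ 1 − 0 = 1 (mod 3).
    Reduce coefficients mod 3: 1·t ≡ 1 (mod 3).
    So t ≡ 1 (mod 3).
    Then x = 0 + 4·1 = 4, valid modulo lcm(4, 3) = 12: x ≡ 4 (mod 12).
  Combine with x ≡ 1 (mod 11); new modulus lcm = 132.
    Write x = 4 + 12·t and substitute into x ≡ 1 (mod 11): 12·t ≡ 1 − 4 = -3 (mod 11).
    Reduce coefficients mod 11: 1·t ≡ 8 (mod 11).
    So t ≡ 8 (mod 11).
    Then x = 4 + 12·8 = 100, valid modulo lcm(12, 11) = 132: x ≡ 100 (mod 132).
  Combine with x ≡ 0 (mod 7); new modulus lcm = 924.
    Write x = 100 + 132·t and substitute into x ≡ 0 (mod 7): 132·t ≡ 0 − 100 = -100 (mod 7).
    Reduce coefficients mod 7: 6·t ≡ 5 (mod 7).
    The inverse of 6 mod 7 is 6 (since 6·6 = 36 = 5·7 + 1), so t ≡ 6·5 = 30 ≡ 2 (mod 7).
    Then x = 100 + 132·2 = 364, valid modulo lcm(132, 7) = 924: x ≡ 364 (mod 924).
Verify against each original: 364 mod 4 = 0, 364 mod 3 = 1, 364 mod 11 = 1, 364 mod 7 = 0.

x ≡ 364 (mod 924).


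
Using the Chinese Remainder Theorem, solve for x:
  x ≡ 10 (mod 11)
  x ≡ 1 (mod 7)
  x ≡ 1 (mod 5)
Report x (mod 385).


Moduli 11, 7, 5 are pairwise coprime; by CRT there is a unique solution modulo M = 11 · 7 · 5 = 385.
Solve pairwise, accumulating the modulus:
  Start with x ≡ 10 (mod 11).
  Combine with x ≡ 1 (mod 7): since gcd(11, 7) = 1, we get a unique residue mod 77.
    Write x = 10 + 11·t and substitute into x ≡ 1 (mod 7): 11·t ≡ 1 − 10 = -9 (mod 7).
    Reduce coefficients mod 7: 4·t ≡ 5 (mod 7).
    The inverse of 4 mod 7 is 2 (since 4·2 = 8 = 1·7 + 1), so t ≡ 2·5 = 10 ≡ 3 (mod 7).
    Then x = 10 + 11·3 = 43, valid modulo lcm(11, 7) = 77: x ≡ 43 (mod 77).
  Combine with x ≡ 1 (mod 5): since gcd(77, 5) = 1, we get a unique residue mod 385.
    Write x = 43 + 77·t and substitute into x ≡ 1 (mod 5): 77·t ≡ 1 − 43 = -42 (mod 5).
    Reduce coefficients mod 5: 2·t ≡ 3 (mod 5).
    The inverse of 2 mod 5 is 3 (since 2·3 = 6 = 1·5 + 1), so t ≡ 3·3 = 9 ≡ 4 (mod 5).
    Then x = 43 + 77·4 = 351, valid modulo lcm(77, 5) = 385: x ≡ 351 (mod 385).
Verify: 351 mod 11 = 10 ✓, 351 mod 7 = 1 ✓, 351 mod 5 = 1 ✓.

x ≡ 351 (mod 385).


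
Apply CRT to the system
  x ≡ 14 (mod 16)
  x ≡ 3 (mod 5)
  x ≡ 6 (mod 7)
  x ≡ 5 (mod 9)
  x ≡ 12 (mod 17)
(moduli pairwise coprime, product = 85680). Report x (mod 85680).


Product of moduli M = 16 · 5 · 7 · 9 · 17 = 85680.
Merge one congruence at a time:
  Start: x ≡ 14 (mod 16).
  Combine with x ≡ 3 (mod 5); new modulus lcm = 80.
    Write x = 14 + 16·t and substitute into x ≡ 3 (mod 5): 16·t ≡ 3 − 14 = -11 (mod 5).
    Reduce coefficients mod 5: 1·t ≡ 4 (mod 5).
    So t ≡ 4 (mod 5).
    Then x = 14 + 16·4 = 78, valid modulo lcm(16, 5) = 80: x ≡ 78 (mod 80).
  Combine with x ≡ 6 (mod 7); new modulus lcm = 560.
    Write x = 78 + 80·t and substitute into x ≡ 6 (mod 7): 80·t ≡ 6 − 78 = -72 (mod 7).
    Reduce coefficients mod 7: 3·t ≡ 5 (mod 7).
    The inverse of 3 mod 7 is 5 (since 3·5 = 15 = 2·7 + 1), so t ≡ 5·5 = 25 ≡ 4 (mod 7).
    Then x = 78 + 80·4 = 398, valid modulo lcm(80, 7) = 560: x ≡ 398 (mod 560).
  Combine with x ≡ 5 (mod 9); new modulus lcm = 5040.
    Write x = 398 + 560·t and substitute into x ≡ 5 (mod 9): 560·t ≡ 5 − 398 = -393 (mod 9).
    Reduce coefficients mod 9: 2·t ≡ 3 (mod 9).
    The inverse of 2 mod 9 is 5 (since 2·5 = 10 = 1·9 + 1), so t ≡ 5·3 = 15 ≡ 6 (mod 9).
    Then x = 398 + 560·6 = 3758, valid modulo lcm(560, 9) = 5040: x ≡ 3758 (mod 5040).
  Combine with x ≡ 12 (mod 17); new modulus lcm = 85680.
    Write x = 3758 + 5040·t and substitute into x ≡ 12 (mod 17): 5040·t ≡ 12 − 3758 = -3746 (mod 17).
    Reduce coefficients mod 17: 8·t ≡ 11 (mod 17).
    The inverse of 8 mod 17 is 15 (since 8·15 = 120 = 7·17 + 1), so t ≡ 15·11 = 165 ≡ 12 (mod 17).
    Then x = 3758 + 5040·12 = 64238, valid modulo lcm(5040, 17) = 85680: x ≡ 64238 (mod 85680).
Verify against each original: 64238 mod 16 = 14, 64238 mod 5 = 3, 64238 mod 7 = 6, 64238 mod 9 = 5, 64238 mod 17 = 12.

x ≡ 64238 (mod 85680).


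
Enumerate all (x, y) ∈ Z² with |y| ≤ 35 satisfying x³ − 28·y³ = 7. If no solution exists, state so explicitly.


The equation is x³ - 28y³ = 7. For fixed y, x³ = 28·y³ + 7, so a solution requires the RHS to be a perfect cube.
Strategy: iterate y from -35 to 35, compute RHS = 28·y³ + 7, and check whether it is a (positive or negative) perfect cube.
Check small values of y:
  y = 0: RHS = 7 is not a perfect cube.
  y = 1: RHS = 35 is not a perfect cube.
  y = -1: RHS = -21 is not a perfect cube.
  y = 2: RHS = 231 is not a perfect cube.
  y = -2: RHS = -217 is not a perfect cube.
  y = 3: RHS = 763 is not a perfect cube.
  y = -3: RHS = -749 is not a perfect cube.
Continuing the search up to |y| = 35 finds no solutions either.
No (x, y) in the scanned range satisfies the equation.

No integer solutions with |y| ≤ 35.


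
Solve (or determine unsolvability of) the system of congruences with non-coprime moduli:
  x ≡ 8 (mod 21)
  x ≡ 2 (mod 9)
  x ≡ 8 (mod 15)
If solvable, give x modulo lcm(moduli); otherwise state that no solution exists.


Moduli 21, 9, 15 are not pairwise coprime, so CRT works modulo lcm(m_i) when all pairwise compatibility conditions hold.
Pairwise compatibility: gcd(m_i, m_j) must divide a_i - a_j for every pair.
Merge one congruence at a time:
  Start: x ≡ 8 (mod 21).
  Combine with x ≡ 2 (mod 9): gcd(21, 9) = 3; 2 - 8 = -6, which IS divisible by 3, so compatible.
    Write x = 8 + 21·t and substitute into x ≡ 2 (mod 9): 21·t ≡ 2 − 8 = -6 (mod 9).
    Divide the congruence (and modulus) by g = 3: 7·t ≡ -2 (mod 3).
    Reduce coefficients mod 3: 1·t ≡ 1 (mod 3).
    So t ≡ 1 (mod 3).
    Then x = 8 + 21·1 = 29, valid modulo lcm(21, 9) = 63: x ≡ 29 (mod 63).
  Combine with x ≡ 8 (mod 15): gcd(63, 15) = 3; 8 - 29 = -21, which IS divisible by 3, so compatible.
    Write x = 29 + 63·t and substitute into x ≡ 8 (mod 15): 63·t ≡ 8 − 29 = -21 (mod 15).
    Divide the congruence (and modulus) by g = 3: 21·t ≡ -7 (mod 5).
    Reduce coefficients mod 5: 1·t ≡ 3 (mod 5).
    So t ≡ 3 (mod 5).
    Then x = 29 + 63·3 = 218, valid modulo lcm(63, 15) = 315: x ≡ 218 (mod 315).
Verify: 218 mod 21 = 8, 218 mod 9 = 2, 218 mod 15 = 8.

x ≡ 218 (mod 315).


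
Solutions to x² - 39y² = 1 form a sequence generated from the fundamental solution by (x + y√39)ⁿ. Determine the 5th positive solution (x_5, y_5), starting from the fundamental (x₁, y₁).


Step 1: Find the fundamental solution (x₁, y₁) of x² - 39y² = 1.
  Expand √39 as a continued fraction. a₀ = ⌊√39⌋ = 6; iterate m_{k+1} = d_k·a_k − m_k, d_{k+1} = (39 − m_{k+1}²)/d_k, a_{k+1} = ⌊(a₀ + m_{k+1})/d_{k+1}⌋ (starting m₀ = 0, d₀ = 1), with convergents p_k = a_k·p_{k-1} + p_{k-2}, q_k = a_k·q_{k-1} + q_{k-2} (p₋₁ = 1, q₋₁ = 0):
  k = 0: a₀ = 6; p₀/q₀ = 6/1; p₀² − 39·q₀² = 36 − 39 = -3.
  k = 1: m = 6, d = 3, a = ⌊(6 + 6)/3⌋ = 4; p/q = (4·6 + 1)/(4·1 + 0) = 25/4; p² − 39·q² = 625 − 624 = 1.
  The first convergent with p² − 39·q² = 1 gives the fundamental solution (x₁, y₁) = (25, 4).
Step 2: Apply the recurrence (x_{n+1}, y_{n+1}) = (x₁x_n + 39y₁y_n, x₁y_n + y₁x_n) repeatedly.
  From (x_1, y_1) = (25, 4): x_2 = 25·25 + 39·4·4 = 1249; y_2 = 25·4 + 4·25 = 200.
  From (x_2, y_2) = (1249, 200): x_3 = 25·1249 + 39·4·200 = 62425; y_3 = 25·200 + 4·1249 = 9996.
  From (x_3, y_3) = (62425, 9996): x_4 = 25·62425 + 39·4·9996 = 3120001; y_4 = 25·9996 + 4·62425 = 499600.
  From (x_4, y_4) = (3120001, 499600): x_5 = 25·3120001 + 39·4·499600 = 155937625; y_5 = 25·499600 + 4·3120001 = 24970004.
Step 3: Verify x_5² - 39·y_5² = 24316542890640625 - 24316542890640624 = 1 (should be 1). ✓

(x_1, y_1) = (25, 4); (x_5, y_5) = (155937625, 24970004).


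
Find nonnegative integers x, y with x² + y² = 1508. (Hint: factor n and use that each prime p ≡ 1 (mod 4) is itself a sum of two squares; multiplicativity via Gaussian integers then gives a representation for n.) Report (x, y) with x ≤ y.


Step 1: Factor n = 1508 = 2^2 · 13 · 29.
Step 2: Check the mod-4 condition on each prime factor: 2 = 2 (special); 13 ≡ 1 (mod 4), exponent 1; 29 ≡ 1 (mod 4), exponent 1.
All primes ≡ 3 (mod 4) appear to even exponent (or don't appear), so by the two-squares theorem n IS expressible as a sum of two squares.
Step 3: Build a representation. Group n = k² · m with k = 2 and m = 13 · 29 = 377 (a product of primes ≡ 1 (mod 4)); a representation of m scales to one of n via (k·x)² + (k·y)² = k²(x² + y²). Each prime p ≡ 1 (mod 4) is itself a sum of two squares; find a² by testing p − a² for a perfect square:
  13: 13 − 1² = 12, 13 − 2² = 9 = 3² ⇒ 13 = 2² + 3².
  29: 29 − 1² = 28, 29 − 2² = 25 = 5² ⇒ 29 = 2² + 5².
  Combine using the Brahmagupta–Fibonacci identity (a² + b²)(c² + d²) = (ac − bd)² + (ad + bc)² = (ac + bd)² + (ad − bc)²:
  13 · 29 = 377: from (2² + 3²)(2² + 5²), take (2·2 − 3·5, 2·5 + 3·2) = (4 − 15, 10 + 6) = (-11, 16); dropping signs (only squares matter) gives (11, 16); check 11² + 16² = 121 + 256 = 377 ✓.
  Scale by k = 2: (2·11, 2·16) = (22, 32).
Step 4: Order so x ≤ y and verify: 22² + 32² = 484 + 1024 = 1508 = n. ✓

n = 1508 = 22² + 32² (one valid representation with x ≤ y).


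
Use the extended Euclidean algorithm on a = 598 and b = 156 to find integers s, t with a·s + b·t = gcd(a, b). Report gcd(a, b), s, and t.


Euclidean algorithm on (598, 156) — divide until remainder is 0:
  598 = 3 · 156 + 130
  156 = 1 · 130 + 26
  130 = 5 · 26 + 0
gcd(598, 156) = 26.
Track Bezout coefficients alongside the remainders: start with r₀ = 598 = a·1 + b·0 (s = 1, t = 0) and r₁ = 156 = a·0 + b·1 (s = 0, t = 1); each new remainder r_{k+1} = r_{k-1} − q_k·r_k inherits s_{k+1} = s_{k-1} − q_k·s_k, t_{k+1} = t_{k-1} − q_k·t_k, so r_k = a·s_k + b·t_k at every step:
  q = 3: r = 130, s = 1 − 3·0 = 1, t = 0 − 3·1 = -3  (check: 598·1 + 156·(-3) = 130)
  q = 1: r = 26, s = 0 − 1·1 = -1, t = 1 − 1·(-3) = 4  (check: 598·(-1) + 156·4 = 26)
The row with r = 26 (the gcd) gives the Bezout coefficients s = -1, t = 4.
Result: 598 · (-1) + 156 · (4) = 26.

gcd(598, 156) = 26; s = -1, t = 4 (check: 598·(-1) + 156·4 = 26).


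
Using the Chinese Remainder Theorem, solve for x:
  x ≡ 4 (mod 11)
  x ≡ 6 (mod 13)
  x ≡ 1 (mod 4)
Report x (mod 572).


Moduli 11, 13, 4 are pairwise coprime; by CRT there is a unique solution modulo M = 11 · 13 · 4 = 572.
Solve pairwise, accumulating the modulus:
  Start with x ≡ 4 (mod 11).
  Combine with x ≡ 6 (mod 13): since gcd(11, 13) = 1, we get a unique residue mod 143.
    Write x = 4 + 11·t and substitute into x ≡ 6 (mod 13): 11·t ≡ 6 − 4 = 2 (mod 13).
    The inverse of 11 mod 13 is 6 (since 11·6 = 66 = 5·13 + 1), so t ≡ 6·2 = 12 ≡ 12 (mod 13).
    Then x = 4 + 11·12 = 136, valid modulo lcm(11, 13) = 143: x ≡ 136 (mod 143).
  Combine with x ≡ 1 (mod 4): since gcd(143, 4) = 1, we get a unique residue mod 572.
    Write x = 136 + 143·t and substitute into x ≡ 1 (mod 4): 143·t ≡ 1 − 136 = -135 (mod 4).
    Reduce coefficients mod 4: 3·t ≡ 1 (mod 4).
    The inverse of 3 mod 4 is 3 (since 3·3 = 9 = 2·4 + 1), so t ≡ 3·1 = 3 ≡ 3 (mod 4).
    Then x = 136 + 143·3 = 565, valid modulo lcm(143, 4) = 572: x ≡ 565 (mod 572).
Verify: 565 mod 11 = 4 ✓, 565 mod 13 = 6 ✓, 565 mod 4 = 1 ✓.

x ≡ 565 (mod 572).


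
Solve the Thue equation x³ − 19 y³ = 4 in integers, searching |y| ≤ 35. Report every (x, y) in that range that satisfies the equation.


The equation is x³ - 19y³ = 4. For fixed y, x³ = 19·y³ + 4, so a solution requires the RHS to be a perfect cube.
Strategy: iterate y from -35 to 35, compute RHS = 19·y³ + 4, and check whether it is a (positive or negative) perfect cube.
Check small values of y:
  y = 0: RHS = 4 is not a perfect cube.
  y = 1: RHS = 23 is not a perfect cube.
  y = -1: RHS = -15 is not a perfect cube.
  y = 2: RHS = 156 is not a perfect cube.
  y = -2: RHS = -148 is not a perfect cube.
  y = 3: RHS = 517 is not a perfect cube.
  y = -3: RHS = -509 is not a perfect cube.
Continuing the search up to |y| = 35 finds no solutions either.
No (x, y) in the scanned range satisfies the equation.

No integer solutions with |y| ≤ 35.


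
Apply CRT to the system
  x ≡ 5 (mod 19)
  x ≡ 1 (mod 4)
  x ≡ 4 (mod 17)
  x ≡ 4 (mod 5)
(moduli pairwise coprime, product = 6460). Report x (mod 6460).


Product of moduli M = 19 · 4 · 17 · 5 = 6460.
Merge one congruence at a time:
  Start: x ≡ 5 (mod 19).
  Combine with x ≡ 1 (mod 4); new modulus lcm = 76.
    Write x = 5 + 19·t and substitute into x ≡ 1 (mod 4): 19·t ≡ 1 − 5 = -4 (mod 4).
    Reduce coefficients mod 4: 3·t ≡ 0 (mod 4).
    The inverse of 3 mod 4 is 3 (since 3·3 = 9 = 2·4 + 1), so t ≡ 3·0 = 0 ≡ 0 (mod 4).
    Then x = 5 + 19·0 = 5, valid modulo lcm(19, 4) = 76: x ≡ 5 (mod 76).
  Combine with x ≡ 4 (mod 17); new modulus lcm = 1292.
    Write x = 5 + 76·t and substitute into x ≡ 4 (mod 17): 76·t ≡ 4 − 5 = -1 (mod 17).
    Reduce coefficients mod 17: 8·t ≡ 16 (mod 17).
    The inverse of 8 mod 17 is 15 (since 8·15 = 120 = 7·17 + 1), so t ≡ 15·16 = 240 ≡ 2 (mod 17).
    Then x = 5 + 76·2 = 157, valid modulo lcm(76, 17) = 1292: x ≡ 157 (mod 1292).
  Combine with x ≡ 4 (mod 5); new modulus lcm = 6460.
    Write x = 157 + 1292·t and substitute into x ≡ 4 (mod 5): 1292·t ≡ 4 − 157 = -153 (mod 5).
    Reduce coefficients mod 5: 2·t ≡ 2 (mod 5).
    The inverse of 2 mod 5 is 3 (since 2·3 = 6 = 1·5 + 1), so t ≡ 3·2 = 6 ≡ 1 (mod 5).
    Then x = 157 + 1292·1 = 1449, valid modulo lcm(1292, 5) = 6460: x ≡ 1449 (mod 6460).
Verify against each original: 1449 mod 19 = 5, 1449 mod 4 = 1, 1449 mod 17 = 4, 1449 mod 5 = 4.

x ≡ 1449 (mod 6460).


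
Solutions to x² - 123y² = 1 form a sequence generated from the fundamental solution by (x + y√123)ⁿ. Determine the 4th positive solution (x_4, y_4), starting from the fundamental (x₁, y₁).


Step 1: Find the fundamental solution (x₁, y₁) of x² - 123y² = 1.
  Expand √123 as a continued fraction. a₀ = ⌊√123⌋ = 11; iterate m_{k+1} = d_k·a_k − m_k, d_{k+1} = (123 − m_{k+1}²)/d_k, a_{k+1} = ⌊(a₀ + m_{k+1})/d_{k+1}⌋ (starting m₀ = 0, d₀ = 1), with convergents p_k = a_k·p_{k-1} + p_{k-2}, q_k = a_k·q_{k-1} + q_{k-2} (p₋₁ = 1, q₋₁ = 0):
  k = 0: a₀ = 11; p₀/q₀ = 11/1; p₀² − 123·q₀² = 121 − 123 = -2.
  k = 1: m = 11, d = 2, a = ⌊(11 + 11)/2⌋ = 11; p/q = (11·11 + 1)/(11·1 + 0) = 122/11; p² − 123·q² = 14884 − 14883 = 1.
  The first convergent with p² − 123·q² = 1 gives the fundamental solution (x₁, y₁) = (122, 11).
Step 2: Apply the recurrence (x_{n+1}, y_{n+1}) = (x₁x_n + 123y₁y_n, x₁y_n + y₁x_n) repeatedly.
  From (x_1, y_1) = (122, 11): x_2 = 122·122 + 123·11·11 = 29767; y_2 = 122·11 + 11·122 = 2684.
  From (x_2, y_2) = (29767, 2684): x_3 = 122·29767 + 123·11·2684 = 7263026; y_3 = 122·2684 + 11·29767 = 654885.
  From (x_3, y_3) = (7263026, 654885): x_4 = 122·7263026 + 123·11·654885 = 1772148577; y_4 = 122·654885 + 11·7263026 = 159789256.
Step 3: Verify x_4² - 123·y_4² = 3140510578963124929 - 3140510578963124928 = 1 (should be 1). ✓

(x_1, y_1) = (122, 11); (x_4, y_4) = (1772148577, 159789256).


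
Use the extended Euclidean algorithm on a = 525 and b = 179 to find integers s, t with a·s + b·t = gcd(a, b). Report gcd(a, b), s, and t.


Euclidean algorithm on (525, 179) — divide until remainder is 0:
  525 = 2 · 179 + 167
  179 = 1 · 167 + 12
  167 = 13 · 12 + 11
  12 = 1 · 11 + 1
  11 = 11 · 1 + 0
gcd(525, 179) = 1.
Track Bezout coefficients alongside the remainders: start with r₀ = 525 = a·1 + b·0 (s = 1, t = 0) and r₁ = 179 = a·0 + b·1 (s = 0, t = 1); each new remainder r_{k+1} = r_{k-1} − q_k·r_k inherits s_{k+1} = s_{k-1} − q_k·s_k, t_{k+1} = t_{k-1} − q_k·t_k, so r_k = a·s_k + b·t_k at every step:
  q = 2: r = 167, s = 1 − 2·0 = 1, t = 0 − 2·1 = -2  (check: 525·1 + 179·(-2) = 167)
  q = 1: r = 12, s = 0 − 1·1 = -1, t = 1 − 1·(-2) = 3  (check: 525·(-1) + 179·3 = 12)
  q = 13: r = 11, s = 1 − 13·(-1) = 14, t = -2 − 13·3 = -41  (check: 525·14 + 179·(-41) = 11)
  q = 1: r = 1, s = -1 − 1·14 = -15, t = 3 − 1·(-41) = 44  (check: 525·(-15) + 179·44 = 1)
The row with r = 1 (the gcd) gives the Bezout coefficients s = -15, t = 44.
Result: 525 · (-15) + 179 · (44) = 1.

gcd(525, 179) = 1; s = -15, t = 44 (check: 525·(-15) + 179·44 = 1).


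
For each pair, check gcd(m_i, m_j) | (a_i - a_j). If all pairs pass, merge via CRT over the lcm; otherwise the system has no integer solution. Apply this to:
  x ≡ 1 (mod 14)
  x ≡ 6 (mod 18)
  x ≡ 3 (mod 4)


Moduli 14, 18, 4 are not pairwise coprime, so CRT works modulo lcm(m_i) when all pairwise compatibility conditions hold.
Pairwise compatibility: gcd(m_i, m_j) must divide a_i - a_j for every pair.
Merge one congruence at a time:
  Start: x ≡ 1 (mod 14).
  Combine with x ≡ 6 (mod 18): gcd(14, 18) = 2, and 6 - 1 = 5 is NOT divisible by 2.
    ⇒ system is inconsistent (no integer solution).

No solution (the system is inconsistent).


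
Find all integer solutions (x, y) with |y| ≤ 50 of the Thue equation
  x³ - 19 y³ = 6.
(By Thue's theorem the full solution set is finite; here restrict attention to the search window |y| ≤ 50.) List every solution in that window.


The equation is x³ - 19y³ = 6. For fixed y, x³ = 19·y³ + 6, so a solution requires the RHS to be a perfect cube.
Strategy: iterate y from -50 to 50, compute RHS = 19·y³ + 6, and check whether it is a (positive or negative) perfect cube.
Check small values of y:
  y = 0: RHS = 6 is not a perfect cube.
  y = 1: RHS = 25 is not a perfect cube.
  y = -1: RHS = -13 is not a perfect cube.
  y = 2: RHS = 158 is not a perfect cube.
  y = -2: RHS = -146 is not a perfect cube.
  y = 3: RHS = 519 is not a perfect cube.
  y = -3: RHS = -507 is not a perfect cube.
Continuing the search up to |y| = 50 finds no solutions either.
No (x, y) in the scanned range satisfies the equation.

No integer solutions with |y| ≤ 50.


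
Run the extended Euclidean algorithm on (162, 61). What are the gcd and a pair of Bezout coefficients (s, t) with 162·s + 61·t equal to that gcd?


Euclidean algorithm on (162, 61) — divide until remainder is 0:
  162 = 2 · 61 + 40
  61 = 1 · 40 + 21
  40 = 1 · 21 + 19
  21 = 1 · 19 + 2
  19 = 9 · 2 + 1
  2 = 2 · 1 + 0
gcd(162, 61) = 1.
Track Bezout coefficients alongside the remainders: start with r₀ = 162 = a·1 + b·0 (s = 1, t = 0) and r₁ = 61 = a·0 + b·1 (s = 0, t = 1); each new remainder r_{k+1} = r_{k-1} − q_k·r_k inherits s_{k+1} = s_{k-1} − q_k·s_k, t_{k+1} = t_{k-1} − q_k·t_k, so r_k = a·s_k + b·t_k at every step:
  q = 2: r = 40, s = 1 − 2·0 = 1, t = 0 − 2·1 = -2  (check: 162·1 + 61·(-2) = 40)
  q = 1: r = 21, s = 0 − 1·1 = -1, t = 1 − 1·(-2) = 3  (check: 162·(-1) + 61·3 = 21)
  q = 1: r = 19, s = 1 − 1·(-1) = 2, t = -2 − 1·3 = -5  (check: 162·2 + 61·(-5) = 19)
  q = 1: r = 2, s = -1 − 1·2 = -3, t = 3 − 1·(-5) = 8  (check: 162·(-3) + 61·8 = 2)
  q = 9: r = 1, s = 2 − 9·(-3) = 29, t = -5 − 9·8 = -77  (check: 162·29 + 61·(-77) = 1)
The row with r = 1 (the gcd) gives the Bezout coefficients s = 29, t = -77.
Result: 162 · (29) + 61 · (-77) = 1.

gcd(162, 61) = 1; s = 29, t = -77 (check: 162·29 + 61·(-77) = 1).


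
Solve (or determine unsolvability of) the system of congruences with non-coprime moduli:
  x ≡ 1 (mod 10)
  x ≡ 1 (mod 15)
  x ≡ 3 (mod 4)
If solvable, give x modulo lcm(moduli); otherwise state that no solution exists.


Moduli 10, 15, 4 are not pairwise coprime, so CRT works modulo lcm(m_i) when all pairwise compatibility conditions hold.
Pairwise compatibility: gcd(m_i, m_j) must divide a_i - a_j for every pair.
Merge one congruence at a time:
  Start: x ≡ 1 (mod 10).
  Combine with x ≡ 1 (mod 15): gcd(10, 15) = 5; 1 - 1 = 0, which IS divisible by 5, so compatible.
    Write x = 1 + 10·t and substitute into x ≡ 1 (mod 15): 10·t ≡ 1 − 1 = 0 (mod 15).
    Divide the congruence (and modulus) by g = 5: 2·t ≡ 0 (mod 3).
    The inverse of 2 mod 3 is 2 (since 2·2 = 4 = 1·3 + 1), so t ≡ 2·0 = 0 ≡ 0 (mod 3).
    Then x = 1 + 10·0 = 1, valid modulo lcm(10, 15) = 30: x ≡ 1 (mod 30).
  Combine with x ≡ 3 (mod 4): gcd(30, 4) = 2; 3 - 1 = 2, which IS divisible by 2, so compatible.
    Write x = 1 + 30·t and substitute into x ≡ 3 (mod 4): 30·t ≡ 3 − 1 = 2 (mod 4).
    Divide the congruence (and modulus) by g = 2: 15·t ≡ 1 (mod 2).
    Reduce coefficients mod 2: 1·t ≡ 1 (mod 2).
    So t ≡ 1 (mod 2).
    Then x = 1 + 30·1 = 31, valid modulo lcm(30, 4) = 60: x ≡ 31 (mod 60).
Verify: 31 mod 10 = 1, 31 mod 15 = 1, 31 mod 4 = 3.

x ≡ 31 (mod 60).
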